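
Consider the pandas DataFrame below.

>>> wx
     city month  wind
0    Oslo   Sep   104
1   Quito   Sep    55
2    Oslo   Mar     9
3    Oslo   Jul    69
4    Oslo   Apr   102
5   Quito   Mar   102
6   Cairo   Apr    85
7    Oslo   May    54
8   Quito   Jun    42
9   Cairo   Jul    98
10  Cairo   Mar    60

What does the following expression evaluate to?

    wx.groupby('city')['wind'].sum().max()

group by city, sum of wind:
city
Cairo    243
Oslo     338
Quito    199
Name: wind, dtype: int64
So max() = 338.

338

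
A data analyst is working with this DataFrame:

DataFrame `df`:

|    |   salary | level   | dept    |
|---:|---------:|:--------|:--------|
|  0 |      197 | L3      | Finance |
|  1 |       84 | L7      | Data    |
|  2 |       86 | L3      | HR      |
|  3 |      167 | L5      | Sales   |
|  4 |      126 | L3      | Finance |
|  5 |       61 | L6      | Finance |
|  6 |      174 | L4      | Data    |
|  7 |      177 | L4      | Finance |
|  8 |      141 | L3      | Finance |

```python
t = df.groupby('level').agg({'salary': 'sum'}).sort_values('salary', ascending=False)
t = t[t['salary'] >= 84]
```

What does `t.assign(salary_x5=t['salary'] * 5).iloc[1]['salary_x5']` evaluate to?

1755

group by level, sum of salary:
       salary
level        
L3        550
L4        351
L5        167
L6         61
L7         84
sort by salary descending:
       salary
level        
L3        550
L4        351
L5        167
L7         84
L6         61
filter rows where salary >= 84:
       salary
level        
L3        550
L4        351
L5        167
L7         84
add column salary_x5 = t['salary'] * 5:
       salary  salary_x5
level                   
L3        550       2750
L4        351       1755
L5        167        835
L7         84        420
So iloc[1]['salary_x5'] = 1755.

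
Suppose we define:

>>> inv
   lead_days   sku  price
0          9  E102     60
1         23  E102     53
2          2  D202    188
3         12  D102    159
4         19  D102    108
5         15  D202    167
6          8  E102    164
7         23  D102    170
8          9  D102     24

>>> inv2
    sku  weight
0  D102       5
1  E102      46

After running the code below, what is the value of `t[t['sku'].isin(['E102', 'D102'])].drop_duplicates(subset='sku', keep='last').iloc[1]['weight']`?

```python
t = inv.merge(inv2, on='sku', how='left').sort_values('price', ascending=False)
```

5.0

merge on 'sku' (how='left') → 9 rows:
   lead_days   sku  price  weight
0          9  E102     60    46.0
1         23  E102     53    46.0
2          2  D202    188     NaN
3         12  D102    159     5.0
4         19  D102    108     5.0
5         15  D202    167     NaN
6          8  E102    164    46.0
7         23  D102    170     5.0
8          9  D102     24     5.0
sort by price descending:
   lead_days   sku  price  weight
2          2  D202    188     NaN
7         23  D102    170     5.0
5         15  D202    167     NaN
6          8  E102    164    46.0
3         12  D102    159     5.0
4         19  D102    108     5.0
0          9  E102     60    46.0
1         23  E102     53    46.0
8          9  D102     24     5.0
filter rows where sku in ['E102', 'D102']:
   lead_days   sku  price  weight
7         23  D102    170     5.0
6          8  E102    164    46.0
3         12  D102    159     5.0
4         19  D102    108     5.0
0          9  E102     60    46.0
1         23  E102     53    46.0
8          9  D102     24     5.0
drop duplicate sku (keep=last):
   lead_days   sku  price  weight
1         23  E102     53    46.0
8          9  D102     24     5.0
value at position 1, column 'weight' → 5.0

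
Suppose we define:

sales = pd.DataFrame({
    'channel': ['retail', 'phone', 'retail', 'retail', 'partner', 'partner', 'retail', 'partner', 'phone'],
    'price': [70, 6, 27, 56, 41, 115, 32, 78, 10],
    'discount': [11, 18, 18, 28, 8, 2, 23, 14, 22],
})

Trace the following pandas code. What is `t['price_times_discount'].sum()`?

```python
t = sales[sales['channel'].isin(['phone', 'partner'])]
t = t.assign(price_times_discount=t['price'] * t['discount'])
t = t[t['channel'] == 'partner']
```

filter rows where channel in ['phone', 'partner']:
   channel  price  discount
1    phone      6        18
4  partner     41         8
5  partner    115         2
7  partner     78        14
8    phone     10        22
add column price_times_discount = t['price'] * t['discount']:
   channel  price  discount  price_times_discount
1    phone      6        18                   108
4  partner     41         8                   328
5  partner    115         2                   230
7  partner     78        14                  1092
8    phone     10        22                   220
filter rows where channel == 'partner':
   channel  price  discount  price_times_discount
4  partner     41         8                   328
5  partner    115         2                   230
7  partner     78        14                  1092

1650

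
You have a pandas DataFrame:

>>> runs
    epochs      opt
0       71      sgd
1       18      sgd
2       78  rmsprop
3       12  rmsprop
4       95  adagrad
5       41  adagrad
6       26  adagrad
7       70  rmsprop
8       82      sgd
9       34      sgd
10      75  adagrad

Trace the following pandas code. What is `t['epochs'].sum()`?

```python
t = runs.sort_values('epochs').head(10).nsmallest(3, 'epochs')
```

sort by epochs:
    epochs      opt
3       12  rmsprop
1       18      sgd
6       26  adagrad
9       34      sgd
5       41  adagrad
7       70  rmsprop
0       71      sgd
10      75  adagrad
2       78  rmsprop
8       82      sgd
4       95  adagrad
take first 10 rows:
    epochs      opt
3       12  rmsprop
1       18      sgd
6       26  adagrad
9       34      sgd
5       41  adagrad
7       70  rmsprop
0       71      sgd
10      75  adagrad
2       78  rmsprop
8       82      sgd
take 3 rows with smallest epochs:
   epochs      opt
3      12  rmsprop
1      18      sgd
6      26  adagrad
Reading off the sum of column 'epochs', we get 56.

56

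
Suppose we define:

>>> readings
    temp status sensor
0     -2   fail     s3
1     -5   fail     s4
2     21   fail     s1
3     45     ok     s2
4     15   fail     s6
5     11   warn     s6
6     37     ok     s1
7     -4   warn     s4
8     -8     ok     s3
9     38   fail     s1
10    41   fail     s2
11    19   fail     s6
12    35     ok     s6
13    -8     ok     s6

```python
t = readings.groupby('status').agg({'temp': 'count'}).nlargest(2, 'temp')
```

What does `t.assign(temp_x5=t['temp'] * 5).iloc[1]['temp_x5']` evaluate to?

25

group by status, count of temp:
        temp
status      
fail       7
ok         5
warn       2
take 2 rows with largest temp:
        temp
status      
fail       7
ok         5
add column temp_x5 = t['temp'] * 5:
        temp  temp_x5
status               
fail       7       35
ok         5       25
So iloc[1]['temp_x5'] = 25.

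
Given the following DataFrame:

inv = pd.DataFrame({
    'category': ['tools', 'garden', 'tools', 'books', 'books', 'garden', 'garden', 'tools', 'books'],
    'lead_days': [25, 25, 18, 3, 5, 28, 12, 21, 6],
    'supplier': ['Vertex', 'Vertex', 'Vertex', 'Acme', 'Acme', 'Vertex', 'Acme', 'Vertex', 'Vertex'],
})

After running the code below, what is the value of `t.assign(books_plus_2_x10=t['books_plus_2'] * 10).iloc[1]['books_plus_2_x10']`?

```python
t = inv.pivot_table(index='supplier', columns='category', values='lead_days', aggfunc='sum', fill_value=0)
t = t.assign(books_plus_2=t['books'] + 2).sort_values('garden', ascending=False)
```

100

pivot: rows=supplier, cols=category, sum(lead_days):
category  books  garden  tools
supplier                      
Acme          8      12      0
Vertex        6      53     64
add column books_plus_2 = t['books'] + 2:
category  books  garden  tools  books_plus_2
supplier                                    
Acme          8      12      0            10
Vertex        6      53     64             8
sort by garden descending:
category  books  garden  tools  books_plus_2
supplier                                    
Vertex        6      53     64             8
Acme          8      12      0            10
add column books_plus_2_x10 = t['books_plus_2'] * 10:
category  books  garden  tools  books_plus_2  books_plus_2_x10
supplier                                                      
Vertex        6      53     64             8                80
Acme          8      12      0            10               100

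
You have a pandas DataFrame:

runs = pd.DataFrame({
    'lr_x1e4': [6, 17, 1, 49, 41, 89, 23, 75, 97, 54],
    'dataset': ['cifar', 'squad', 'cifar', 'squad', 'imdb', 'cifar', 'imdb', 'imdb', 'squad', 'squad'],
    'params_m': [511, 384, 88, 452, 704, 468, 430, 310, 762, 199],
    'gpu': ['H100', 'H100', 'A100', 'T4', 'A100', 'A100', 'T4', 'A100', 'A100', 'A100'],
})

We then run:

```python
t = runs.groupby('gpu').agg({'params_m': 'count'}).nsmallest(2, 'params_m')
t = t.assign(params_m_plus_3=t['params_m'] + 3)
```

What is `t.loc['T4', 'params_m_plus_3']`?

5

group by gpu, count of params_m:
      params_m
gpu           
A100         6
H100         2
T4           2
take 2 rows with smallest params_m:
      params_m
gpu           
H100         2
T4           2
add column params_m_plus_3 = t['params_m'] + 3:
      params_m  params_m_plus_3
gpu                            
H100         2                5
T4           2                5
The value at row 'T4', column 'params_m_plus_3' is 5.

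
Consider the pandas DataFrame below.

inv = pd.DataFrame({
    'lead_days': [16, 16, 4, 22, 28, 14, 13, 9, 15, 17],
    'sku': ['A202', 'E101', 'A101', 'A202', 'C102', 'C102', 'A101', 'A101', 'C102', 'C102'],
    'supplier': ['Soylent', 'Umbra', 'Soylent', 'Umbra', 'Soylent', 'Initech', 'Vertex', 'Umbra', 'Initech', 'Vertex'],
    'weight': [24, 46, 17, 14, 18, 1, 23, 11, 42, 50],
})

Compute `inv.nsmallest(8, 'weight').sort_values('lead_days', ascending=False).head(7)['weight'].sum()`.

133

take 8 rows with smallest weight:
   lead_days   sku supplier  weight
5         14  C102  Initech       1
7          9  A101    Umbra      11
3         22  A202    Umbra      14
2          4  A101  Soylent      17
4         28  C102  Soylent      18
6         13  A101   Vertex      23
0         16  A202  Soylent      24
8         15  C102  Initech      42
sort by lead_days descending:
   lead_days   sku supplier  weight
4         28  C102  Soylent      18
3         22  A202    Umbra      14
0         16  A202  Soylent      24
8         15  C102  Initech      42
5         14  C102  Initech       1
6         13  A101   Vertex      23
7          9  A101    Umbra      11
2          4  A101  Soylent      17
take first 7 rows:
   lead_days   sku supplier  weight
4         28  C102  Soylent      18
3         22  A202    Umbra      14
0         16  A202  Soylent      24
8         15  C102  Initech      42
5         14  C102  Initech       1
6         13  A101   Vertex      23
7          9  A101    Umbra      11
Taking the sum of column 'weight' gives 133.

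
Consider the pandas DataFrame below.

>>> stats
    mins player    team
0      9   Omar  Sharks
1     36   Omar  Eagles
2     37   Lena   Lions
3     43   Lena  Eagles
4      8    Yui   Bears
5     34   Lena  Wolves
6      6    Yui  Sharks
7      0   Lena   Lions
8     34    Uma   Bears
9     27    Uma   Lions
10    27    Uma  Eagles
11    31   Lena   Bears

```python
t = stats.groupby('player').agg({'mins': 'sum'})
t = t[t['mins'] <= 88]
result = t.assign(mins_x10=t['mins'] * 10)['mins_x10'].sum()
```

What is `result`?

1470

group by player, sum of mins:
        mins
player      
Lena     145
Omar      45
Uma       88
Yui       14
filter rows where mins <= 88:
        mins
player      
Omar      45
Uma       88
Yui       14
add column mins_x10 = t['mins'] * 10:
        mins  mins_x10
player                
Omar      45       450
Uma       88       880
Yui       14       140
So sum() = 1470.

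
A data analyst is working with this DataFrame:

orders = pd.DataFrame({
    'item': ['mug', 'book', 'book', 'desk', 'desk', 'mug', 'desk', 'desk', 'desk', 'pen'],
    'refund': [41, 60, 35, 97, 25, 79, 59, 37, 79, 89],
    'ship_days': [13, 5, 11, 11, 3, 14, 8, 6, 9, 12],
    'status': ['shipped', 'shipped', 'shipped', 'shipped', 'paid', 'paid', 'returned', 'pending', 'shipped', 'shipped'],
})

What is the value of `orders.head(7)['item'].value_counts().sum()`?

7

take first 7 rows:
   item  refund  ship_days    status
0   mug      41         13   shipped
1  book      60          5   shipped
2  book      35         11   shipped
3  desk      97         11   shipped
4  desk      25          3      paid
5   mug      79         14      paid
6  desk      59          8  returned
value_counts of item:
item
desk    3
mug     2
book    2
Name: count, dtype: int64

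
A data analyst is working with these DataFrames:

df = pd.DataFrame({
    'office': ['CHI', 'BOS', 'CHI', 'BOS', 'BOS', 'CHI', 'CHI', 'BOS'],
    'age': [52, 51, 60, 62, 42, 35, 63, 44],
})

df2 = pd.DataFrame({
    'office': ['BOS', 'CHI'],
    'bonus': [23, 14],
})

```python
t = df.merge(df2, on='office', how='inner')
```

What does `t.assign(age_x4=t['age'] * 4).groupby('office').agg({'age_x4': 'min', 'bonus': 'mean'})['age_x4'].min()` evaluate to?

merge on 'office' (how='inner') → 8 rows:
  office  age  bonus
0    CHI   52     14
1    BOS   51     23
2    CHI   60     14
3    BOS   62     23
4    BOS   42     23
5    CHI   35     14
6    CHI   63     14
7    BOS   44     23
add column age_x4 = t['age'] * 4:
  office  age  bonus  age_x4
0    CHI   52     14     208
1    BOS   51     23     204
2    CHI   60     14     240
3    BOS   62     23     248
4    BOS   42     23     168
5    CHI   35     14     140
6    CHI   63     14     252
7    BOS   44     23     176
group by office: min(age_x4), mean(bonus):
        age_x4  bonus
office               
BOS        168   23.0
CHI        140   14.0
min of column 'age_x4' → 140

140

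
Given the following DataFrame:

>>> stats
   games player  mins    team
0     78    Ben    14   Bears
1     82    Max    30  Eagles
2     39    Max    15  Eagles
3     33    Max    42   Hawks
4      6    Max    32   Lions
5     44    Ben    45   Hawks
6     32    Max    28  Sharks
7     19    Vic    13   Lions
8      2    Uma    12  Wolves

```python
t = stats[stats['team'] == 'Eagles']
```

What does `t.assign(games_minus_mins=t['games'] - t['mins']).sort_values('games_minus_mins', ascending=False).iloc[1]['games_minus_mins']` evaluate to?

filter rows where team == 'Eagles':
   games player  mins    team
1     82    Max    30  Eagles
2     39    Max    15  Eagles
add column games_minus_mins = t['games'] - t['mins']:
   games player  mins    team  games_minus_mins
1     82    Max    30  Eagles                52
2     39    Max    15  Eagles                24
sort by games_minus_mins descending:
   games player  mins    team  games_minus_mins
1     82    Max    30  Eagles                52
2     39    Max    15  Eagles                24

24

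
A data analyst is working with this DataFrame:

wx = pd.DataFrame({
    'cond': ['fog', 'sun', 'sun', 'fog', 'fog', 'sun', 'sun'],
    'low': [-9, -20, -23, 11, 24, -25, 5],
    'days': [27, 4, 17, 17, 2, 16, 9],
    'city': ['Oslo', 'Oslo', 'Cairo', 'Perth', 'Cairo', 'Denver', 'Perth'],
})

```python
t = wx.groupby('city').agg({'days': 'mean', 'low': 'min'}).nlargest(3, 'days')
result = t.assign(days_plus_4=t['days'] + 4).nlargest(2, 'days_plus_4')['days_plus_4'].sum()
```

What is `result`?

39.5

group by city: mean(days), min(low):
        days  low
city             
Cairo    9.5  -23
Denver  16.0  -25
Oslo    15.5  -20
Perth   13.0    5
take 3 rows with largest days:
        days  low
city             
Denver  16.0  -25
Oslo    15.5  -20
Perth   13.0    5
add column days_plus_4 = t['days'] + 4:
        days  low  days_plus_4
city                          
Denver  16.0  -25         20.0
Oslo    15.5  -20         19.5
Perth   13.0    5         17.0
take 2 rows with largest days_plus_4:
        days  low  days_plus_4
city                          
Denver  16.0  -25         20.0
Oslo    15.5  -20         19.5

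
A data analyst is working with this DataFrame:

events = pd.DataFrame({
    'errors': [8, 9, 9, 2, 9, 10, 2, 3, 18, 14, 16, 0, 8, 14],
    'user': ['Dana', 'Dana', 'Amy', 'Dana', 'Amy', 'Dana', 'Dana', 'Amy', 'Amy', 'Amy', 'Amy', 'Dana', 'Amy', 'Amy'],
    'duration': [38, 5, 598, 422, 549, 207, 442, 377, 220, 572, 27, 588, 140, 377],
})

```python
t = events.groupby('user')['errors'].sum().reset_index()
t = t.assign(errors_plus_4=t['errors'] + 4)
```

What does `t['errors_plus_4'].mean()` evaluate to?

group by user, sum of errors:
user
Amy     91
Dana    31
Name: errors, dtype: int64
reset_index():
   user  errors
0   Amy      91
1  Dana      31
add column errors_plus_4 = t['errors'] + 4:
   user  errors  errors_plus_4
0   Amy      91             95
1  Dana      31             35
Then the mean of column 'errors_plus_4': 65.0

65.0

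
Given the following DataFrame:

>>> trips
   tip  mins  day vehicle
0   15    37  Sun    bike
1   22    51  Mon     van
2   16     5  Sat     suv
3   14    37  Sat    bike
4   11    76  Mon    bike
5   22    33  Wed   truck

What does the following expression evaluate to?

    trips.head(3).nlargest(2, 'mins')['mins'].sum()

take first 3 rows:
   tip  mins  day vehicle
0   15    37  Sun    bike
1   22    51  Mon     van
2   16     5  Sat     suv
take 2 rows with largest mins:
   tip  mins  day vehicle
1   22    51  Mon     van
0   15    37  Sun    bike
Reading off the sum of column 'mins', we get 88.

88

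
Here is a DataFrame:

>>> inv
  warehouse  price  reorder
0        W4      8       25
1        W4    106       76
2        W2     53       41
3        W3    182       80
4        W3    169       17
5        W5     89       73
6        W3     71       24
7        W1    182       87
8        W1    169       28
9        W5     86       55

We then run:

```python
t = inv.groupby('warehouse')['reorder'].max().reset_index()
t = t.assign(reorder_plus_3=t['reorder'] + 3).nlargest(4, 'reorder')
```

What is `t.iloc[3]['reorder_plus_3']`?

group by warehouse, max of reorder:
warehouse
W1    87
W2    41
W3    80
W4    76
W5    73
Name: reorder, dtype: int64
reset_index():
  warehouse  reorder
0        W1       87
1        W2       41
2        W3       80
3        W4       76
4        W5       73
add column reorder_plus_3 = t['reorder'] + 3:
  warehouse  reorder  reorder_plus_3
0        W1       87              90
1        W2       41              44
2        W3       80              83
3        W4       76              79
4        W5       73              76
take 4 rows with largest reorder:
  warehouse  reorder  reorder_plus_3
0        W1       87              90
2        W3       80              83
3        W4       76              79
4        W5       73              76
Then the value at position 3, column 'reorder_plus_3': 76

76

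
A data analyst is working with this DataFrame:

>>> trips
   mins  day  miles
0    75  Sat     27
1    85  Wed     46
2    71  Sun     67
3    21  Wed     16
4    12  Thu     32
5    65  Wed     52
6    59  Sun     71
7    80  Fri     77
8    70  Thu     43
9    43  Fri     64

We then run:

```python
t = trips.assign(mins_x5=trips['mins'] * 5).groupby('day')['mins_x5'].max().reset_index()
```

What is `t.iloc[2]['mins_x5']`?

add column mins_x5 = trips['mins'] * 5:
   mins  day  miles  mins_x5
0    75  Sat     27      375
1    85  Wed     46      425
2    71  Sun     67      355
3    21  Wed     16      105
4    12  Thu     32       60
5    65  Wed     52      325
6    59  Sun     71      295
7    80  Fri     77      400
8    70  Thu     43      350
9    43  Fri     64      215
group by day, max of mins_x5:
day
Fri    400
Sat    375
Sun    355
Thu    350
Wed    425
Name: mins_x5, dtype: int64
reset_index():
   day  mins_x5
0  Fri      400
1  Sat      375
2  Sun      355
3  Thu      350
4  Wed      425
Then the value at position 2, column 'mins_x5': 355

355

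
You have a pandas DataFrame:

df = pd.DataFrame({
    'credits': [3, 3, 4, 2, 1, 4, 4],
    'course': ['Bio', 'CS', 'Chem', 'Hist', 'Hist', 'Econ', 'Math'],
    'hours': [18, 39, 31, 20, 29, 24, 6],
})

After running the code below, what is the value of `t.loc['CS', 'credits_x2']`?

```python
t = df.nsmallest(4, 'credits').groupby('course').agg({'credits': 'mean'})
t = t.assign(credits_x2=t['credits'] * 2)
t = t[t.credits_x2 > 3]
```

take 4 rows with smallest credits:
   credits course  hours
4        1   Hist     29
3        2   Hist     20
0        3    Bio     18
1        3     CS     39
group by course, mean of credits:
        credits
course         
Bio         3.0
CS          3.0
Hist        1.5
add column credits_x2 = t['credits'] * 2:
        credits  credits_x2
course                     
Bio         3.0         6.0
CS          3.0         6.0
Hist        1.5         3.0
filter rows where credits_x2 > 3:
        credits  credits_x2
course                     
Bio         3.0         6.0
CS          3.0         6.0
The value at row 'CS', column 'credits_x2' is 6.0.

6.0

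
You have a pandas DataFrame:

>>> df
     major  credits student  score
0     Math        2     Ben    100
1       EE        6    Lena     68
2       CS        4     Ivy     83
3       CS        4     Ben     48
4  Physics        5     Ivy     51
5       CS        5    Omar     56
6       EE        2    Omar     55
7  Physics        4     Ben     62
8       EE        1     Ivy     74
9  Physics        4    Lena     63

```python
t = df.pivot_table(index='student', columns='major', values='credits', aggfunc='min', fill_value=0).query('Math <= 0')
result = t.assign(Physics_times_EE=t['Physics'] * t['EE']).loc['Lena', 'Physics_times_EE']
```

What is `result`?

24

pivot: rows=student, cols=major, min(credits):
major    CS  EE  Math  Physics
student                       
Ben       4   0     2        4
Ivy       4   1     0        5
Lena      0   6     0        4
Omar      5   2     0        0
filter rows where Math <= 0:
major    CS  EE  Math  Physics
student                       
Ivy       4   1     0        5
Lena      0   6     0        4
Omar      5   2     0        0
add column Physics_times_EE = t['Physics'] * t['EE']:
major    CS  EE  Math  Physics  Physics_times_EE
student                                         
Ivy       4   1     0        5                 5
Lena      0   6     0        4                24
Omar      5   2     0        0                 0
Finally, value at row 'Lena', column 'Physics_times_EE' = 24.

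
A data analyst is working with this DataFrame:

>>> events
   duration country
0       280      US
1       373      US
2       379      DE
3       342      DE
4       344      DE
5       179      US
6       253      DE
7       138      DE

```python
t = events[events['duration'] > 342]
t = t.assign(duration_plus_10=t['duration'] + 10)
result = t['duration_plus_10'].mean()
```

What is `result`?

375.333333333

filter rows where duration > 342:
   duration country
1       373      US
2       379      DE
4       344      DE
add column duration_plus_10 = t['duration'] + 10:
   duration country  duration_plus_10
1       373      US               383
2       379      DE               389
4       344      DE               354
So mean() = 375.333333333.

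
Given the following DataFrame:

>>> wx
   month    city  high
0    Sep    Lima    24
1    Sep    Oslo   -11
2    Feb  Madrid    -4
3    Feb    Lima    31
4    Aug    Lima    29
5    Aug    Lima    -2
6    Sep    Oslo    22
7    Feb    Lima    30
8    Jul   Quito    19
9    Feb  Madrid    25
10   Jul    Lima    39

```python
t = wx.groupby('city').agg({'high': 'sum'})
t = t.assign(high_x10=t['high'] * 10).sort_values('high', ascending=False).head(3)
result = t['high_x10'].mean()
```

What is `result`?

636.666666667

group by city, sum of high:
        high
city        
Lima     151
Madrid    21
Oslo      11
Quito     19
add column high_x10 = t['high'] * 10:
        high  high_x10
city                  
Lima     151      1510
Madrid    21       210
Oslo      11       110
Quito     19       190
sort by high descending:
        high  high_x10
city                  
Lima     151      1510
Madrid    21       210
Quito     19       190
Oslo      11       110
take first 3 rows:
        high  high_x10
city                  
Lima     151      1510
Madrid    21       210
Quito     19       190
The mean of column 'high_x10' is 636.666666667.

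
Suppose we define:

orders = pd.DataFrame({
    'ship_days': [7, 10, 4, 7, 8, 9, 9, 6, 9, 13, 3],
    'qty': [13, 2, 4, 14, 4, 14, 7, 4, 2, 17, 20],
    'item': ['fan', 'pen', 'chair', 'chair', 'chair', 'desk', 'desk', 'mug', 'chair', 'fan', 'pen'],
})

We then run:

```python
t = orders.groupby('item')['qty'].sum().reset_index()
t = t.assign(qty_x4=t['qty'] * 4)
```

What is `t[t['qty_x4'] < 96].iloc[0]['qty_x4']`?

group by item, sum of qty:
item
chair    24
desk     21
fan      30
mug       4
pen      22
Name: qty, dtype: int64
reset_index():
    item  qty
0  chair   24
1   desk   21
2    fan   30
3    mug    4
4    pen   22
add column qty_x4 = t['qty'] * 4:
    item  qty  qty_x4
0  chair   24      96
1   desk   21      84
2    fan   30     120
3    mug    4      16
4    pen   22      88
filter rows where qty_x4 < 96:
   item  qty  qty_x4
1  desk   21      84
3   mug    4      16
4   pen   22      88
value at position 0, column 'qty_x4' → 84

84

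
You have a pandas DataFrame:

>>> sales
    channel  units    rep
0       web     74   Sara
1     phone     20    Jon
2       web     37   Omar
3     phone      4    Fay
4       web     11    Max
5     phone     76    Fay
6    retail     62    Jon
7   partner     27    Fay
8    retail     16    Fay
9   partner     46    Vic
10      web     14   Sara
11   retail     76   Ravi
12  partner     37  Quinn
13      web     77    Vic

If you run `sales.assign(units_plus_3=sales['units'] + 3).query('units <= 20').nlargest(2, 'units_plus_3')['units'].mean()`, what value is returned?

add column units_plus_3 = sales['units'] + 3:
    channel  units    rep  units_plus_3
0       web     74   Sara            77
1     phone     20    Jon            23
2       web     37   Omar            40
3     phone      4    Fay             7
4       web     11    Max            14
5     phone     76    Fay            79
6    retail     62    Jon            65
7   partner     27    Fay            30
8    retail     16    Fay            19
9   partner     46    Vic            49
10      web     14   Sara            17
11   retail     76   Ravi            79
12  partner     37  Quinn            40
13      web     77    Vic            80
filter rows where units <= 20:
   channel  units   rep  units_plus_3
1    phone     20   Jon            23
3    phone      4   Fay             7
4      web     11   Max            14
8   retail     16   Fay            19
10     web     14  Sara            17
take 2 rows with largest units_plus_3:
  channel  units  rep  units_plus_3
1   phone     20  Jon            23
8  retail     16  Fay            19

18.0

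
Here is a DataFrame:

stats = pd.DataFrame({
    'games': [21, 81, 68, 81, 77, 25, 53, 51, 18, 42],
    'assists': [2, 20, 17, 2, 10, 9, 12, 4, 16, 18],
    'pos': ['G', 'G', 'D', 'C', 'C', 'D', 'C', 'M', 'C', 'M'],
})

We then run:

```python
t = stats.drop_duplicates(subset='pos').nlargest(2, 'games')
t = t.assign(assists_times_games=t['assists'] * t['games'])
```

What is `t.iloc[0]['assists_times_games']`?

162

drop duplicate pos (keep=first):
   games  assists pos
0     21        2   G
2     68       17   D
3     81        2   C
7     51        4   M
take 2 rows with largest games:
   games  assists pos
3     81        2   C
2     68       17   D
add column assists_times_games = t['assists'] * t['games']:
   games  assists pos  assists_times_games
3     81        2   C                  162
2     68       17   D                 1156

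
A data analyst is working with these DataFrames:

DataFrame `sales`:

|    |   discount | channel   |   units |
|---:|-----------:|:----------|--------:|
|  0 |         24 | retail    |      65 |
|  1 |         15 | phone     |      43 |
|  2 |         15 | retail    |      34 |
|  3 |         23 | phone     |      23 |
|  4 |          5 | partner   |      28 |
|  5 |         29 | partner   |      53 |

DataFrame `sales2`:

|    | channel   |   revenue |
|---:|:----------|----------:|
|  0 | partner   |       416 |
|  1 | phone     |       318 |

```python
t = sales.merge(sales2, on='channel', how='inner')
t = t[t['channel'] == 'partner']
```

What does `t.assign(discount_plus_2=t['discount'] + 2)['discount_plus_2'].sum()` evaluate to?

38

merge on 'channel' (how='inner') → 4 rows:
   discount  channel  units  revenue
0        15    phone     43      318
1        23    phone     23      318
2         5  partner     28      416
3        29  partner     53      416
filter rows where channel == 'partner':
   discount  channel  units  revenue
2         5  partner     28      416
3        29  partner     53      416
add column discount_plus_2 = t['discount'] + 2:
   discount  channel  units  revenue  discount_plus_2
2         5  partner     28      416                7
3        29  partner     53      416               31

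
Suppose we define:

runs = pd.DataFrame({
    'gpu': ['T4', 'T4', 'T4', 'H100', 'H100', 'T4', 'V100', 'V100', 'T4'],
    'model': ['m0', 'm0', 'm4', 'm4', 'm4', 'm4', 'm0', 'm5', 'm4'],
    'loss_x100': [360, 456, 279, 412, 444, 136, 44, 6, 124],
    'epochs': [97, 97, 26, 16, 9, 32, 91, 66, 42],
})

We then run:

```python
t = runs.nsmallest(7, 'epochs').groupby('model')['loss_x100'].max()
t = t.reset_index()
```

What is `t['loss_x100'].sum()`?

494

take 7 rows with smallest epochs:
    gpu model  loss_x100  epochs
4  H100    m4        444       9
3  H100    m4        412      16
2    T4    m4        279      26
5    T4    m4        136      32
8    T4    m4        124      42
7  V100    m5          6      66
6  V100    m0         44      91
group by model, max of loss_x100:
model
m0     44
m4    444
m5      6
Name: loss_x100, dtype: int64
reset_index():
  model  loss_x100
0    m0         44
1    m4        444
2    m5          6
Then the sum of column 'loss_x100': 494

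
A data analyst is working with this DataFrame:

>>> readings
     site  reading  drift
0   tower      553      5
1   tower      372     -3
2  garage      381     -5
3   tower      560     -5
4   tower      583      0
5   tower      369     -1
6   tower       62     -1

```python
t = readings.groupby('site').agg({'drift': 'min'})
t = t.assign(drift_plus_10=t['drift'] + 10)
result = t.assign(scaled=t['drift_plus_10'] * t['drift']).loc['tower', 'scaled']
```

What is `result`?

-25

group by site, min of drift:
        drift
site         
garage     -5
tower      -5
add column drift_plus_10 = t['drift'] + 10:
        drift  drift_plus_10
site                        
garage     -5              5
tower      -5              5
add column scaled = t['drift_plus_10'] * t['drift']:
        drift  drift_plus_10  scaled
site                                
garage     -5              5     -25
tower      -5              5     -25
The value at row 'tower', column 'scaled' is -25.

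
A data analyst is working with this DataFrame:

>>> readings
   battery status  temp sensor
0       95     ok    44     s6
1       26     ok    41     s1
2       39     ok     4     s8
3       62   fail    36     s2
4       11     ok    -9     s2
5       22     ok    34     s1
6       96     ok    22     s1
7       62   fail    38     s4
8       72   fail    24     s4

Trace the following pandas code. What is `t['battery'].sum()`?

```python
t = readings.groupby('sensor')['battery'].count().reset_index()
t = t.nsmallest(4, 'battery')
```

group by sensor, count of battery:
sensor
s1    3
s2    2
s4    2
s6    1
s8    1
Name: battery, dtype: int64
reset_index():
  sensor  battery
0     s1        3
1     s2        2
2     s4        2
3     s6        1
4     s8        1
take 4 rows with smallest battery:
  sensor  battery
3     s6        1
4     s8        1
1     s2        2
2     s4        2

6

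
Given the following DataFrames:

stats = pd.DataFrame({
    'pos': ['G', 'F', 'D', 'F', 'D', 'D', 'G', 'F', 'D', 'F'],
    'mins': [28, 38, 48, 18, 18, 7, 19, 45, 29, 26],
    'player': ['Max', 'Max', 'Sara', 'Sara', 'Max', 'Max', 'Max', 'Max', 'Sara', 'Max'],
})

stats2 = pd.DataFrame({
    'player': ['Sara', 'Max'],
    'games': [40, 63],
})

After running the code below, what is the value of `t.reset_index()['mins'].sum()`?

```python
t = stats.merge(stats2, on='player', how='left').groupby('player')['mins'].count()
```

merge on 'player' (how='left') → 10 rows:
  pos  mins player  games
0   G    28    Max     63
1   F    38    Max     63
2   D    48   Sara     40
3   F    18   Sara     40
4   D    18    Max     63
5   D     7    Max     63
6   G    19    Max     63
7   F    45    Max     63
8   D    29   Sara     40
9   F    26    Max     63
group by player, count of mins:
player
Max     7
Sara    3
Name: mins, dtype: int64
reset_index():
  player  mins
0    Max     7
1   Sara     3
Hence 10.

10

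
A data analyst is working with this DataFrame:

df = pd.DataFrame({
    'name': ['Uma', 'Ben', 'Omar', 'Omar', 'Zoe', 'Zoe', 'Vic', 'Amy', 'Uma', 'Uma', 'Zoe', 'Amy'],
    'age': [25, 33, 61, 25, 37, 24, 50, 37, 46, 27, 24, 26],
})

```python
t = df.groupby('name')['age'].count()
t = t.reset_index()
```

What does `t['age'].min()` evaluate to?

1

group by name, count of age:
name
Amy     2
Ben     1
Omar    2
Uma     3
Vic     1
Zoe     3
Name: age, dtype: int64
reset_index():
   name  age
0   Amy    2
1   Ben    1
2  Omar    2
3   Uma    3
4   Vic    1
5   Zoe    3
Then the min of column 'age': 1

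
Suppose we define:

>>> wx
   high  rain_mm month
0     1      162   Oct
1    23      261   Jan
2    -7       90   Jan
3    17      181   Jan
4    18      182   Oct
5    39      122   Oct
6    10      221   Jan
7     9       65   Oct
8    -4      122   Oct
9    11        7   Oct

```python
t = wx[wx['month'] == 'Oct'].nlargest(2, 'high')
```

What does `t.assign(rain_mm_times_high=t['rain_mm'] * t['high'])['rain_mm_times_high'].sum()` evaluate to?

8034

filter rows where month == 'Oct':
   high  rain_mm month
0     1      162   Oct
4    18      182   Oct
5    39      122   Oct
7     9       65   Oct
8    -4      122   Oct
9    11        7   Oct
take 2 rows with largest high:
   high  rain_mm month
5    39      122   Oct
4    18      182   Oct
add column rain_mm_times_high = t['rain_mm'] * t['high']:
   high  rain_mm month  rain_mm_times_high
5    39      122   Oct                4758
4    18      182   Oct                3276
The sum of column 'rain_mm_times_high' is 8034.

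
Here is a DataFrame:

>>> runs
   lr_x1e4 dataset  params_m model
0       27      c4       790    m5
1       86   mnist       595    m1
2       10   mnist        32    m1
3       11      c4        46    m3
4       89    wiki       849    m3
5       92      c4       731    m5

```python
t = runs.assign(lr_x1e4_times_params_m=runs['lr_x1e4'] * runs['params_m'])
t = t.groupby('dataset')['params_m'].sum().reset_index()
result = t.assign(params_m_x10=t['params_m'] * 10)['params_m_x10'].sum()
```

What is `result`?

add column lr_x1e4_times_params_m = runs['lr_x1e4'] * runs['params_m']:
   lr_x1e4 dataset  params_m model  lr_x1e4_times_params_m
0       27      c4       790    m5                   21330
1       86   mnist       595    m1                   51170
2       10   mnist        32    m1                     320
3       11      c4        46    m3                     506
4       89    wiki       849    m3                   75561
5       92      c4       731    m5                   67252
group by dataset, sum of params_m:
dataset
c4       1567
mnist     627
wiki      849
Name: params_m, dtype: int64
reset_index():
  dataset  params_m
0      c4      1567
1   mnist       627
2    wiki       849
add column params_m_x10 = t['params_m'] * 10:
  dataset  params_m  params_m_x10
0      c4      1567         15670
1   mnist       627          6270
2    wiki       849          8490
The sum of column 'params_m_x10' is 30430.

30430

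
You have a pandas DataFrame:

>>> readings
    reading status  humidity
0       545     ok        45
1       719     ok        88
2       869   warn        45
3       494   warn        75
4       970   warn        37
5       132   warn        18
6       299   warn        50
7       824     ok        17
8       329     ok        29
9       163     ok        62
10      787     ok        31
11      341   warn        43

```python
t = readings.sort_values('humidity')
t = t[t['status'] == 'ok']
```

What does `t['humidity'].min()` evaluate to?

17

sort by humidity:
    reading status  humidity
7       824     ok        17
5       132   warn        18
8       329     ok        29
10      787     ok        31
4       970   warn        37
11      341   warn        43
0       545     ok        45
2       869   warn        45
6       299   warn        50
9       163     ok        62
3       494   warn        75
1       719     ok        88
filter rows where status == 'ok':
    reading status  humidity
7       824     ok        17
8       329     ok        29
10      787     ok        31
0       545     ok        45
9       163     ok        62
1       719     ok        88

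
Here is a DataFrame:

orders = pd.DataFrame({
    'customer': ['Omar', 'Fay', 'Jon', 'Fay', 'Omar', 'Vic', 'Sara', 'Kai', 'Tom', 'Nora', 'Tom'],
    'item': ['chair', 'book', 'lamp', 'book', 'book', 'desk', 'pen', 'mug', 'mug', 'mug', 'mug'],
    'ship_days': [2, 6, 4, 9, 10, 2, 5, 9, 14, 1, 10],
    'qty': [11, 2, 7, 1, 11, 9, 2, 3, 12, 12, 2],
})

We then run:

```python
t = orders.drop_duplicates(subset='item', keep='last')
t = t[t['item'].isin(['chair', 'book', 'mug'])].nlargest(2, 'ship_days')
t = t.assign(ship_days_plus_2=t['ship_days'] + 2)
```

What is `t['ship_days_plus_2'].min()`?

drop duplicate item (keep=last):
   customer   item  ship_days  qty
0      Omar  chair          2   11
2       Jon   lamp          4    7
4      Omar   book         10   11
5       Vic   desk          2    9
6      Sara    pen          5    2
10      Tom    mug         10    2
filter rows where item in ['chair', 'book', 'mug']:
   customer   item  ship_days  qty
0      Omar  chair          2   11
4      Omar   book         10   11
10      Tom    mug         10    2
take 2 rows with largest ship_days:
   customer  item  ship_days  qty
4      Omar  book         10   11
10      Tom   mug         10    2
add column ship_days_plus_2 = t['ship_days'] + 2:
   customer  item  ship_days  qty  ship_days_plus_2
4      Omar  book         10   11                12
10      Tom   mug         10    2                12
Taking the min of column 'ship_days_plus_2' gives 12.

12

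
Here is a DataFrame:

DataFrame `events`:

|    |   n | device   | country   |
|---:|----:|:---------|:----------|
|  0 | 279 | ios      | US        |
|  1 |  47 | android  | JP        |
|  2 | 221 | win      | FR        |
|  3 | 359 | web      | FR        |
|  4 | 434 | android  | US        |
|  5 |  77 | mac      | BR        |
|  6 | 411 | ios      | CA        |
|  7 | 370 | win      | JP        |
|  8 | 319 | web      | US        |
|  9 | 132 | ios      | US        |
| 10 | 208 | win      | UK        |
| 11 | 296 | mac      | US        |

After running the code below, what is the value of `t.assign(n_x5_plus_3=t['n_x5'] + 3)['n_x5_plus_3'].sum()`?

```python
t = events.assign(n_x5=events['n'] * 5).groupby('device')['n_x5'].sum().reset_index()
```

15780

add column n_x5 = events['n'] * 5:
      n   device country  n_x5
0   279      ios      US  1395
1    47  android      JP   235
2   221      win      FR  1105
3   359      web      FR  1795
4   434  android      US  2170
5    77      mac      BR   385
6   411      ios      CA  2055
7   370      win      JP  1850
8   319      web      US  1595
9   132      ios      US   660
10  208      win      UK  1040
11  296      mac      US  1480
group by device, sum of n_x5:
device
android    2405
ios        4110
mac        1865
web        3390
win        3995
Name: n_x5, dtype: int64
reset_index():
    device  n_x5
0  android  2405
1      ios  4110
2      mac  1865
3      web  3390
4      win  3995
add column n_x5_plus_3 = t['n_x5'] + 3:
    device  n_x5  n_x5_plus_3
0  android  2405         2408
1      ios  4110         4113
2      mac  1865         1868
3      web  3390         3393
4      win  3995         3998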